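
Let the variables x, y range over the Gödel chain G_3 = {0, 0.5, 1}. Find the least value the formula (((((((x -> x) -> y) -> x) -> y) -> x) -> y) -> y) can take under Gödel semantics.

0.50

The minimum is attained at x = 0, y = 0.5:
  (x -> x): 0 ≤ 0, so result = 1
  ((x -> x) -> y): 1 > 0.5, so result = 0.5
  (((x -> x) -> y) -> x): 0.5 > 0, so result = 0
  ((((x -> x) -> y) -> x) -> y): 0 ≤ 0.5, so result = 1
  (((((x -> x) -> y) -> x) -> y) -> x): 1 > 0, so result = 0
  ((((((x -> x) -> y) -> x) -> y) -> x) -> y): 0 ≤ 0.5, so result = 1
  (((((((x -> x) -> y) -> x) -> y) -> x) -> y) -> y): 1 > 0.5, so result = 0.5
Checking all 9 assignments confirms none give a value below 0.50.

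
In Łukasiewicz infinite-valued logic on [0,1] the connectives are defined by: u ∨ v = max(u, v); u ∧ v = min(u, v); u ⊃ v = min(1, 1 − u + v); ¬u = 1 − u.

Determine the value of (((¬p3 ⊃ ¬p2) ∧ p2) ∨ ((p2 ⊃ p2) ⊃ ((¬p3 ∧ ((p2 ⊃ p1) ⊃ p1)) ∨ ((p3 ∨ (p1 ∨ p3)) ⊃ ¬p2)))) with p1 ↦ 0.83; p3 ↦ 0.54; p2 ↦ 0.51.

0.66

¬p3: Łukasiewicz ¬ gives 1 − 0.54 = 0.46
¬p2: Łukasiewicz ¬ gives 1 − 0.51 = 0.49
(¬p3 ⊃ ¬p2): min(1, 1 − 0.46 + 0.49) = 1
((¬p3 ⊃ ¬p2) ∧ p2) = min(1, 0.51) = 0.51
(p2 ⊃ p2): min(1, 1 − 0.51 + 0.51) = 1
¬p3: Łukasiewicz ¬ gives 1 − 0.54 = 0.46
(p2 ⊃ p1): min(1, 1 − 0.51 + 0.83) = 1
((p2 ⊃ p1) ⊃ p1): min(1, 1 − 1 + 0.83) = 0.83
(¬p3 ∧ ((p2 ⊃ p1) ⊃ p1)) = min(0.46, 0.83) = 0.46
(p1 ∨ p3) = max(0.83, 0.54) = 0.83
(p3 ∨ (p1 ∨ p3)) = max(0.54, 0.83) = 0.83
¬p2: Łukasiewicz ¬ gives 1 − 0.51 = 0.49
((p3 ∨ (p1 ∨ p3)) ⊃ ¬p2): min(1, 1 − 0.83 + 0.49) = 0.66
((¬p3 ∧ ((p2 ⊃ p1) ⊃ p1)) ∨ ((p3 ∨ (p1 ∨ p3)) ⊃ ¬p2)) = max(0.46, 0.66) = 0.66
((p2 ⊃ p2) ⊃ ((¬p3 ∧ ((p2 ⊃ p1) ⊃ p1)) ∨ ((p3 ∨ (p1 ∨ p3)) ⊃ ¬p2))): min(1, 1 − 1 + 0.66) = 0.66
(((¬p3 ⊃ ¬p2) ∧ p2) ∨ ((p2 ⊃ p2) ⊃ ((¬p3 ∧ ((p2 ⊃ p1) ⊃ p1)) ∨ ((p3 ∨ (p1 ∨ p3)) ⊃ ¬p2)))) = max(0.51, 0.66) = 0.66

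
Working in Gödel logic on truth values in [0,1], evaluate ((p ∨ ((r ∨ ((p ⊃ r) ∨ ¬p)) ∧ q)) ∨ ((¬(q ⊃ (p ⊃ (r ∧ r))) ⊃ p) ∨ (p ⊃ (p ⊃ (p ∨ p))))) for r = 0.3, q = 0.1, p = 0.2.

(p ⊃ r): 0.2 ≤ 0.3, so result = 1
¬p: Gödel ¬ of 0.2 = 0 (operand ≠ 0)
((p ⊃ r) ∨ ¬p) = max(1, 0) = 1
(r ∨ ((p ⊃ r) ∨ ¬p)) = max(0.3, 1) = 1
((r ∨ ((p ⊃ r) ∨ ¬p)) ∧ q) = min(1, 0.1) = 0.1
(p ∨ ((r ∨ ((p ⊃ r) ∨ ¬p)) ∧ q)) = max(0.2, 0.1) = 0.2
(r ∧ r) = min(0.3, 0.3) = 0.3
(p ⊃ (r ∧ r)): 0.2 ≤ 0.3, so result = 1
(q ⊃ (p ⊃ (r ∧ r))): 0.1 ≤ 1, so result = 1
¬(q ⊃ (p ⊃ (r ∧ r))): Gödel ¬ of 1 = 0 (operand ≠ 0)
(¬(q ⊃ (p ⊃ (r ∧ r))) ⊃ p): 0 ≤ 0.2, so result = 1
(p ∨ p) = max(0.2, 0.2) = 0.2
(p ⊃ (p ∨ p)): 0.2 ≤ 0.2, so result = 1
(p ⊃ (p ⊃ (p ∨ p))): 0.2 ≤ 1, so result = 1
((¬(q ⊃ (p ⊃ (r ∧ r))) ⊃ p) ∨ (p ⊃ (p ⊃ (p ∨ p)))) = max(1, 1) = 1
((p ∨ ((r ∨ ((p ⊃ r) ∨ ¬p)) ∧ q)) ∨ ((¬(q ⊃ (p ⊃ (r ∧ r))) ⊃ p) ∨ (p ⊃ (p ⊃ (p ∨ p))))) = max(0.2, 1) = 1

1.00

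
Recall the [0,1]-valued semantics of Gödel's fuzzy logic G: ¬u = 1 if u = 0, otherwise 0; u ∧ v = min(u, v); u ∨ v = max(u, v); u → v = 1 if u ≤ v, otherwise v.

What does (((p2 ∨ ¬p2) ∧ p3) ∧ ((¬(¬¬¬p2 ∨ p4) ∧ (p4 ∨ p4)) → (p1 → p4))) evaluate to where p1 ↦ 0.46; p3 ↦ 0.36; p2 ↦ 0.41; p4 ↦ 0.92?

0.36

¬p2: Gödel ¬ of 0.41 = 0 (operand ≠ 0)
(p2 ∨ ¬p2) = max(0.41, 0) = 0.41
((p2 ∨ ¬p2) ∧ p3) = min(0.41, 0.36) = 0.36
¬p2: Gödel ¬ of 0.41 = 0 (operand ≠ 0)
¬¬p2: Gödel ¬ of 0 = 1 (operand is 0)
¬¬¬p2: Gödel ¬ of 1 = 0 (operand ≠ 0)
(¬¬¬p2 ∨ p4) = max(0, 0.92) = 0.92
¬(¬¬¬p2 ∨ p4): Gödel ¬ of 0.92 = 0 (operand ≠ 0)
(p4 ∨ p4) = max(0.92, 0.92) = 0.92
(¬(¬¬¬p2 ∨ p4) ∧ (p4 ∨ p4)) = min(0, 0.92) = 0
(p1 → p4): 0.46 ≤ 0.92, so result = 1
((¬(¬¬¬p2 ∨ p4) ∧ (p4 ∨ p4)) → (p1 → p4)): 0 ≤ 1, so result = 1
(((p2 ∨ ¬p2) ∧ p3) ∧ ((¬(¬¬¬p2 ∨ p4) ∧ (p4 ∨ p4)) → (p1 → p4))) = min(0.36, 1) = 0.36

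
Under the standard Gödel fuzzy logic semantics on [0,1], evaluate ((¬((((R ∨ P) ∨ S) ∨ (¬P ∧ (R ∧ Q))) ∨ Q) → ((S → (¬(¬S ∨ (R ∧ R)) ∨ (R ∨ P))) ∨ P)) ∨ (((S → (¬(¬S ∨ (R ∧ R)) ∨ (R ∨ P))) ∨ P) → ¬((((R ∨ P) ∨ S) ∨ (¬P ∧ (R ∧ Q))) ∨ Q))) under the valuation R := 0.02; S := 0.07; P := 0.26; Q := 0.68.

1.00

(R ∨ P) = max(0.02, 0.26) = 0.26
((R ∨ P) ∨ S) = max(0.26, 0.07) = 0.26
¬P: Gödel ¬ of 0.26 = 0 (operand ≠ 0)
(R ∧ Q) = min(0.02, 0.68) = 0.02
(¬P ∧ (R ∧ Q)) = min(0, 0.02) = 0
(((R ∨ P) ∨ S) ∨ (¬P ∧ (R ∧ Q))) = max(0.26, 0) = 0.26
((((R ∨ P) ∨ S) ∨ (¬P ∧ (R ∧ Q))) ∨ Q) = max(0.26, 0.68) = 0.68
¬((((R ∨ P) ∨ S) ∨ (¬P ∧ (R ∧ Q))) ∨ Q): Gödel ¬ of 0.68 = 0 (operand ≠ 0)
¬S: Gödel ¬ of 0.07 = 0 (operand ≠ 0)
(R ∧ R) = min(0.02, 0.02) = 0.02
(¬S ∨ (R ∧ R)) = max(0, 0.02) = 0.02
¬(¬S ∨ (R ∧ R)): Gödel ¬ of 0.02 = 0 (operand ≠ 0)
(R ∨ P) = max(0.02, 0.26) = 0.26
(¬(¬S ∨ (R ∧ R)) ∨ (R ∨ P)) = max(0, 0.26) = 0.26
(S → (¬(¬S ∨ (R ∧ R)) ∨ (R ∨ P))): 0.07 ≤ 0.26, so result = 1
((S → (¬(¬S ∨ (R ∧ R)) ∨ (R ∨ P))) ∨ P) = max(1, 0.26) = 1
(¬((((R ∨ P) ∨ S) ∨ (¬P ∧ (R ∧ Q))) ∨ Q) → ((S → (¬(¬S ∨ (R ∧ R)) ∨ (R ∨ P))) ∨ P)): 0 ≤ 1, so result = 1
¬S: Gödel ¬ of 0.07 = 0 (operand ≠ 0)
(R ∧ R) = min(0.02, 0.02) = 0.02
(¬S ∨ (R ∧ R)) = max(0, 0.02) = 0.02
¬(¬S ∨ (R ∧ R)): Gödel ¬ of 0.02 = 0 (operand ≠ 0)
(R ∨ P) = max(0.02, 0.26) = 0.26
(¬(¬S ∨ (R ∧ R)) ∨ (R ∨ P)) = max(0, 0.26) = 0.26
(S → (¬(¬S ∨ (R ∧ R)) ∨ (R ∨ P))): 0.07 ≤ 0.26, so result = 1
((S → (¬(¬S ∨ (R ∧ R)) ∨ (R ∨ P))) ∨ P) = max(1, 0.26) = 1
(R ∨ P) = max(0.02, 0.26) = 0.26
((R ∨ P) ∨ S) = max(0.26, 0.07) = 0.26
¬P: Gödel ¬ of 0.26 = 0 (operand ≠ 0)
(R ∧ Q) = min(0.02, 0.68) = 0.02
(¬P ∧ (R ∧ Q)) = min(0, 0.02) = 0
(((R ∨ P) ∨ S) ∨ (¬P ∧ (R ∧ Q))) = max(0.26, 0) = 0.26
((((R ∨ P) ∨ S) ∨ (¬P ∧ (R ∧ Q))) ∨ Q) = max(0.26, 0.68) = 0.68
¬((((R ∨ P) ∨ S) ∨ (¬P ∧ (R ∧ Q))) ∨ Q): Gödel ¬ of 0.68 = 0 (operand ≠ 0)
(((S → (¬(¬S ∨ (R ∧ R)) ∨ (R ∨ P))) ∨ P) → ¬((((R ∨ P) ∨ S) ∨ (¬P ∧ (R ∧ Q))) ∨ Q)): 1 > 0, so result = 0
((¬((((R ∨ P) ∨ S) ∨ (¬P ∧ (R ∧ Q))) ∨ Q) → ((S → (¬(¬S ∨ (R ∧ R)) ∨ (R ∨ P))) ∨ P)) ∨ (((S → (¬(¬S ∨ (R ∧ R)) ∨ (R ∨ P))) ∨ P) → ¬((((R ∨ P) ∨ S) ∨ (¬P ∧ (R ∧ Q))) ∨ Q))) = max(1, 0) = 1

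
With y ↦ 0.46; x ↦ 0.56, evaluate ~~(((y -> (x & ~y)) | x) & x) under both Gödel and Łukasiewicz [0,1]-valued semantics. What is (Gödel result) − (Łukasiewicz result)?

Gödel evaluation:
  ~y: Gödel ¬ of 0.46 = 0 (operand ≠ 0)
  (x & ~y) = min(0.56, 0) = 0
  (y -> (x & ~y)): 0.46 > 0, so result = 0
  ((y -> (x & ~y)) | x) = max(0, 0.56) = 0.56
  (((y -> (x & ~y)) | x) & x) = min(0.56, 0.56) = 0.56
  ~(((y -> (x & ~y)) | x) & x): Gödel ¬ of 0.56 = 0 (operand ≠ 0)
  ~~(((y -> (x & ~y)) | x) & x): Gödel ¬ of 0 = 1 (operand is 0)
  Gödel value = 1
Łukasiewicz evaluation:
  ~y: Łukasiewicz ¬ gives 1 − 0.46 = 0.54
  (x & ~y) = min(0.56, 0.54) = 0.54
  (y -> (x & ~y)): min(1, 1 − 0.46 + 0.54) = 1
  ((y -> (x & ~y)) | x) = max(1, 0.56) = 1
  (((y -> (x & ~y)) | x) & x) = min(1, 0.56) = 0.56
  ~(((y -> (x & ~y)) | x) & x): Łukasiewicz ¬ gives 1 − 0.56 = 0.44
  ~~(((y -> (x & ~y)) | x) & x): Łukasiewicz ¬ gives 1 − 0.44 = 0.56
  Łukasiewicz value = 0.56
Difference: 1 − 0.56 = 0.44

0.44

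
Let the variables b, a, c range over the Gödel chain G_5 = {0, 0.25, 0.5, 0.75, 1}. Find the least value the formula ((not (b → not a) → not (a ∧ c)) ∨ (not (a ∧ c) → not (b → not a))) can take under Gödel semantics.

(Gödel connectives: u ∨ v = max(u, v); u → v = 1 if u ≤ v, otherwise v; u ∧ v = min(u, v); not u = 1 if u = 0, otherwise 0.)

Every assignment gives 1. For instance at b = 0, a = 0, c = 0:
  not a: Gödel ¬ of 0 = 1 (operand is 0)
  (b → not a): 0 ≤ 1, so result = 1
  not (b → not a): Gödel ¬ of 1 = 0 (operand ≠ 0)
  (a ∧ c) = min(0, 0) = 0
  not (a ∧ c): Gödel ¬ of 0 = 1 (operand is 0)
  (not (b → not a) → not (a ∧ c)): 0 ≤ 1, so result = 1
  (a ∧ c) = min(0, 0) = 0
  not (a ∧ c): Gödel ¬ of 0 = 1 (operand is 0)
  not a: Gödel ¬ of 0 = 1 (operand is 0)
  (b → not a): 0 ≤ 1, so result = 1
  not (b → not a): Gödel ¬ of 1 = 0 (operand ≠ 0)
  (not (a ∧ c) → not (b → not a)): 1 > 0, so result = 0
  ((not (b → not a) → not (a ∧ c)) ∨ (not (a ∧ c) → not (b → not a))) = max(1, 0) = 1
All 125 assignments give value 1 — the formula is a G_5-tautology.

1.00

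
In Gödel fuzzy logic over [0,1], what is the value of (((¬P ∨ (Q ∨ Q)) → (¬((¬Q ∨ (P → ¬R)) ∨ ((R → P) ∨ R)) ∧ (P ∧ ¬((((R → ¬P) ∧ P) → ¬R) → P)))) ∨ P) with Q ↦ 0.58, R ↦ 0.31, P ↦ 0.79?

0.79

¬P: Gödel ¬ of 0.79 = 0 (operand ≠ 0)
(Q ∨ Q) = max(0.58, 0.58) = 0.58
(¬P ∨ (Q ∨ Q)) = max(0, 0.58) = 0.58
¬Q: Gödel ¬ of 0.58 = 0 (operand ≠ 0)
¬R: Gödel ¬ of 0.31 = 0 (operand ≠ 0)
(P → ¬R): 0.79 > 0, so result = 0
(¬Q ∨ (P → ¬R)) = max(0, 0) = 0
(R → P): 0.31 ≤ 0.79, so result = 1
((R → P) ∨ R) = max(1, 0.31) = 1
((¬Q ∨ (P → ¬R)) ∨ ((R → P) ∨ R)) = max(0, 1) = 1
¬((¬Q ∨ (P → ¬R)) ∨ ((R → P) ∨ R)): Gödel ¬ of 1 = 0 (operand ≠ 0)
¬P: Gödel ¬ of 0.79 = 0 (operand ≠ 0)
(R → ¬P): 0.31 > 0, so result = 0
((R → ¬P) ∧ P) = min(0, 0.79) = 0
¬R: Gödel ¬ of 0.31 = 0 (operand ≠ 0)
(((R → ¬P) ∧ P) → ¬R): 0 ≤ 0, so result = 1
((((R → ¬P) ∧ P) → ¬R) → P): 1 > 0.79, so result = 0.79
¬((((R → ¬P) ∧ P) → ¬R) → P): Gödel ¬ of 0.79 = 0 (operand ≠ 0)
(P ∧ ¬((((R → ¬P) ∧ P) → ¬R) → P)) = min(0.79, 0) = 0
(¬((¬Q ∨ (P → ¬R)) ∨ ((R → P) ∨ R)) ∧ (P ∧ ¬((((R → ¬P) ∧ P) → ¬R) → P))) = min(0, 0) = 0
((¬P ∨ (Q ∨ Q)) → (¬((¬Q ∨ (P → ¬R)) ∨ ((R → P) ∨ R)) ∧ (P ∧ ¬((((R → ¬P) ∧ P) → ¬R) → P)))): 0.58 > 0, so result = 0
(((¬P ∨ (Q ∨ Q)) → (¬((¬Q ∨ (P → ¬R)) ∨ ((R → P) ∨ R)) ∧ (P ∧ ¬((((R → ¬P) ∧ P) → ¬R) → P)))) ∨ P) = max(0, 0.79) = 0.79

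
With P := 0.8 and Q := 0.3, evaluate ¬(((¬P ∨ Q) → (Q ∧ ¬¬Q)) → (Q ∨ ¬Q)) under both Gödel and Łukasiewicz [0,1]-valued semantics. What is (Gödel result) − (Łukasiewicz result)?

Gödel evaluation:
  ¬P: Gödel ¬ of 0.8 = 0 (operand ≠ 0)
  (¬P ∨ Q) = max(0, 0.3) = 0.3
  ¬Q: Gödel ¬ of 0.3 = 0 (operand ≠ 0)
  ¬¬Q: Gödel ¬ of 0 = 1 (operand is 0)
  (Q ∧ ¬¬Q) = min(0.3, 1) = 0.3
  ((¬P ∨ Q) → (Q ∧ ¬¬Q)): 0.3 ≤ 0.3, so result = 1
  ¬Q: Gödel ¬ of 0.3 = 0 (operand ≠ 0)
  (Q ∨ ¬Q) = max(0.3, 0) = 0.3
  (((¬P ∨ Q) → (Q ∧ ¬¬Q)) → (Q ∨ ¬Q)): 1 > 0.3, so result = 0.3
  ¬(((¬P ∨ Q) → (Q ∧ ¬¬Q)) → (Q ∨ ¬Q)): Gödel ¬ of 0.3 = 0 (operand ≠ 0)
  Gödel value = 0
Łukasiewicz evaluation:
  ¬P: Łukasiewicz ¬ gives 1 − 0.8 = 0.2
  (¬P ∨ Q) = max(0.2, 0.3) = 0.3
  ¬Q: Łukasiewicz ¬ gives 1 − 0.3 = 0.7
  ¬¬Q: Łukasiewicz ¬ gives 1 − 0.7 = 0.3
  (Q ∧ ¬¬Q) = min(0.3, 0.3) = 0.3
  ((¬P ∨ Q) → (Q ∧ ¬¬Q)): min(1, 1 − 0.3 + 0.3) = 1
  ¬Q: Łukasiewicz ¬ gives 1 − 0.3 = 0.7
  (Q ∨ ¬Q) = max(0.3, 0.7) = 0.7
  (((¬P ∨ Q) → (Q ∧ ¬¬Q)) → (Q ∨ ¬Q)): min(1, 1 − 1 + 0.7) = 0.7
  ¬(((¬P ∨ Q) → (Q ∧ ¬¬Q)) → (Q ∨ ¬Q)): Łukasiewicz ¬ gives 1 − 0.7 = 0.3
  Łukasiewicz value = 0.3
Difference: 0 − 0.3 = -0.30

-0.30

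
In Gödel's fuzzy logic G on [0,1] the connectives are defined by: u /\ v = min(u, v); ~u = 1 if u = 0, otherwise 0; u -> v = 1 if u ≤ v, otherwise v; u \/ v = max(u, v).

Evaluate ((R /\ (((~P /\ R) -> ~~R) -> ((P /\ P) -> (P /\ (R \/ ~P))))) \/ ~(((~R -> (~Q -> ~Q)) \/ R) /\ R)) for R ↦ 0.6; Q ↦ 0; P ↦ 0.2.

~P: Gödel ¬ of 0.2 = 0 (operand ≠ 0)
(~P /\ R) = min(0, 0.6) = 0
~R: Gödel ¬ of 0.6 = 0 (operand ≠ 0)
~~R: Gödel ¬ of 0 = 1 (operand is 0)
((~P /\ R) -> ~~R): 0 ≤ 1, so result = 1
(P /\ P) = min(0.2, 0.2) = 0.2
~P: Gödel ¬ of 0.2 = 0 (operand ≠ 0)
(R \/ ~P) = max(0.6, 0) = 0.6
(P /\ (R \/ ~P)) = min(0.2, 0.6) = 0.2
((P /\ P) -> (P /\ (R \/ ~P))): 0.2 ≤ 0.2, so result = 1
(((~P /\ R) -> ~~R) -> ((P /\ P) -> (P /\ (R \/ ~P)))): 1 ≤ 1, so result = 1
(R /\ (((~P /\ R) -> ~~R) -> ((P /\ P) -> (P /\ (R \/ ~P))))) = min(0.6, 1) = 0.6
~R: Gödel ¬ of 0.6 = 0 (operand ≠ 0)
~Q: Gödel ¬ of 0 = 1 (operand is 0)
~Q: Gödel ¬ of 0 = 1 (operand is 0)
(~Q -> ~Q): 1 ≤ 1, so result = 1
(~R -> (~Q -> ~Q)): 0 ≤ 1, so result = 1
((~R -> (~Q -> ~Q)) \/ R) = max(1, 0.6) = 1
(((~R -> (~Q -> ~Q)) \/ R) /\ R) = min(1, 0.6) = 0.6
~(((~R -> (~Q -> ~Q)) \/ R) /\ R): Gödel ¬ of 0.6 = 0 (operand ≠ 0)
((R /\ (((~P /\ R) -> ~~R) -> ((P /\ P) -> (P /\ (R \/ ~P))))) \/ ~(((~R -> (~Q -> ~Q)) \/ R) /\ R)) = max(0.6, 0) = 0.6

0.60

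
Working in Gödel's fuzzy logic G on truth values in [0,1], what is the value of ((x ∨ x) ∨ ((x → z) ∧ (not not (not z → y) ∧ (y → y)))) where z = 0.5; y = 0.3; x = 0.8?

0.80

(x ∨ x) = max(0.8, 0.8) = 0.8
(x → z): 0.8 > 0.5, so result = 0.5
not z: Gödel ¬ of 0.5 = 0 (operand ≠ 0)
(not z → y): 0 ≤ 0.3, so result = 1
not (not z → y): Gödel ¬ of 1 = 0 (operand ≠ 0)
not not (not z → y): Gödel ¬ of 0 = 1 (operand is 0)
(y → y): 0.3 ≤ 0.3, so result = 1
(not not (not z → y) ∧ (y → y)) = min(1, 1) = 1
((x → z) ∧ (not not (not z → y) ∧ (y → y))) = min(0.5, 1) = 0.5
((x ∨ x) ∨ ((x → z) ∧ (not not (not z → y) ∧ (y → y)))) = max(0.8, 0.5) = 0.8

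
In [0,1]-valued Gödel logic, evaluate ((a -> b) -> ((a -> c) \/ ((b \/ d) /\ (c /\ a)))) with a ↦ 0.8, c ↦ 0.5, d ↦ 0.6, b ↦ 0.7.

(a -> b): 0.8 > 0.7, so result = 0.7
(a -> c): 0.8 > 0.5, so result = 0.5
(b \/ d) = max(0.7, 0.6) = 0.7
(c /\ a) = min(0.5, 0.8) = 0.5
((b \/ d) /\ (c /\ a)) = min(0.7, 0.5) = 0.5
((a -> c) \/ ((b \/ d) /\ (c /\ a))) = max(0.5, 0.5) = 0.5
((a -> b) -> ((a -> c) \/ ((b \/ d) /\ (c /\ a)))): 0.7 > 0.5, so result = 0.5

0.50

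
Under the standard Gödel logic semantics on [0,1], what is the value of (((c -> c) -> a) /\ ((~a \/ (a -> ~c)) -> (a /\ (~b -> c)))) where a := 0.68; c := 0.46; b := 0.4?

0.68

(c -> c): 0.46 ≤ 0.46, so result = 1
((c -> c) -> a): 1 > 0.68, so result = 0.68
~a: Gödel ¬ of 0.68 = 0 (operand ≠ 0)
~c: Gödel ¬ of 0.46 = 0 (operand ≠ 0)
(a -> ~c): 0.68 > 0, so result = 0
(~a \/ (a -> ~c)) = max(0, 0) = 0
~b: Gödel ¬ of 0.4 = 0 (operand ≠ 0)
(~b -> c): 0 ≤ 0.46, so result = 1
(a /\ (~b -> c)) = min(0.68, 1) = 0.68
((~a \/ (a -> ~c)) -> (a /\ (~b -> c))): 0 ≤ 0.68, so result = 1
(((c -> c) -> a) /\ ((~a \/ (a -> ~c)) -> (a /\ (~b -> c)))) = min(0.68, 1) = 0.68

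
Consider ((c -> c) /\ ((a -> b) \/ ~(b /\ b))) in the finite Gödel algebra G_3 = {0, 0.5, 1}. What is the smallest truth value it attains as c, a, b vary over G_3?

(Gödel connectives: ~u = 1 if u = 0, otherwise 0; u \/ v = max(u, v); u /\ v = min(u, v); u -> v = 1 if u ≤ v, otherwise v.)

0.50

The minimum is attained at c = 0, a = 1, b = 0.5:
  (c -> c): 0 ≤ 0, so result = 1
  (a -> b): 1 > 0.5, so result = 0.5
  (b /\ b) = min(0.5, 0.5) = 0.5
  ~(b /\ b): Gödel ¬ of 0.5 = 0 (operand ≠ 0)
  ((a -> b) \/ ~(b /\ b)) = max(0.5, 0) = 0.5
  ((c -> c) /\ ((a -> b) \/ ~(b /\ b))) = min(1, 0.5) = 0.5
Checking all 27 assignments confirms none give a value below 0.50.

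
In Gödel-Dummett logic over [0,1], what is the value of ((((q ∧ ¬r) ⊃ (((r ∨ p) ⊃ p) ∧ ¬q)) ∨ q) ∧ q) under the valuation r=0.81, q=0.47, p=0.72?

¬r: Gödel ¬ of 0.81 = 0 (operand ≠ 0)
(q ∧ ¬r) = min(0.47, 0) = 0
(r ∨ p) = max(0.81, 0.72) = 0.81
((r ∨ p) ⊃ p): 0.81 > 0.72, so result = 0.72
¬q: Gödel ¬ of 0.47 = 0 (operand ≠ 0)
(((r ∨ p) ⊃ p) ∧ ¬q) = min(0.72, 0) = 0
((q ∧ ¬r) ⊃ (((r ∨ p) ⊃ p) ∧ ¬q)): 0 ≤ 0, so result = 1
(((q ∧ ¬r) ⊃ (((r ∨ p) ⊃ p) ∧ ¬q)) ∨ q) = max(1, 0.47) = 1
((((q ∧ ¬r) ⊃ (((r ∨ p) ⊃ p) ∧ ¬q)) ∨ q) ∧ q) = min(1, 0.47) = 0.47

0.47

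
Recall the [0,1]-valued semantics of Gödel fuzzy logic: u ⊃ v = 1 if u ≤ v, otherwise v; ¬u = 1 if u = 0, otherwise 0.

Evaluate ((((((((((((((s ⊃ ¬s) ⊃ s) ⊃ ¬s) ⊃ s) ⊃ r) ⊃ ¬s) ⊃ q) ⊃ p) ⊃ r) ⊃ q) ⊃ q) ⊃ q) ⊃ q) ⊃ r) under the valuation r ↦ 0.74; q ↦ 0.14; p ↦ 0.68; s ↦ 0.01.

0.74

¬s: Gödel ¬ of 0.01 = 0 (operand ≠ 0)
(s ⊃ ¬s): 0.01 > 0, so result = 0
((s ⊃ ¬s) ⊃ s): 0 ≤ 0.01, so result = 1
¬s: Gödel ¬ of 0.01 = 0 (operand ≠ 0)
(((s ⊃ ¬s) ⊃ s) ⊃ ¬s): 1 > 0, so result = 0
((((s ⊃ ¬s) ⊃ s) ⊃ ¬s) ⊃ s): 0 ≤ 0.01, so result = 1
(((((s ⊃ ¬s) ⊃ s) ⊃ ¬s) ⊃ s) ⊃ r): 1 > 0.74, so result = 0.74
¬s: Gödel ¬ of 0.01 = 0 (operand ≠ 0)
((((((s ⊃ ¬s) ⊃ s) ⊃ ¬s) ⊃ s) ⊃ r) ⊃ ¬s): 0.74 > 0, so result = 0
(((((((s ⊃ ¬s) ⊃ s) ⊃ ¬s) ⊃ s) ⊃ r) ⊃ ¬s) ⊃ q): 0 ≤ 0.14, so result = 1
((((((((s ⊃ ¬s) ⊃ s) ⊃ ¬s) ⊃ s) ⊃ r) ⊃ ¬s) ⊃ q) ⊃ p): 1 > 0.68, so result = 0.68
(((((((((s ⊃ ¬s) ⊃ s) ⊃ ¬s) ⊃ s) ⊃ r) ⊃ ¬s) ⊃ q) ⊃ p) ⊃ r): 0.68 ≤ 0.74, so result = 1
((((((((((s ⊃ ¬s) ⊃ s) ⊃ ¬s) ⊃ s) ⊃ r) ⊃ ¬s) ⊃ q) ⊃ p) ⊃ r) ⊃ q): 1 > 0.14, so result = 0.14
(((((((((((s ⊃ ¬s) ⊃ s) ⊃ ¬s) ⊃ s) ⊃ r) ⊃ ¬s) ⊃ q) ⊃ p) ⊃ r) ⊃ q) ⊃ q): 0.14 ≤ 0.14, so result = 1
((((((((((((s ⊃ ¬s) ⊃ s) ⊃ ¬s) ⊃ s) ⊃ r) ⊃ ¬s) ⊃ q) ⊃ p) ⊃ r) ⊃ q) ⊃ q) ⊃ q): 1 > 0.14, so result = 0.14
(((((((((((((s ⊃ ¬s) ⊃ s) ⊃ ¬s) ⊃ s) ⊃ r) ⊃ ¬s) ⊃ q) ⊃ p) ⊃ r) ⊃ q) ⊃ q) ⊃ q) ⊃ q): 0.14 ≤ 0.14, so result = 1
((((((((((((((s ⊃ ¬s) ⊃ s) ⊃ ¬s) ⊃ s) ⊃ r) ⊃ ¬s) ⊃ q) ⊃ p) ⊃ r) ⊃ q) ⊃ q) ⊃ q) ⊃ q) ⊃ r): 1 > 0.74, so result = 0.74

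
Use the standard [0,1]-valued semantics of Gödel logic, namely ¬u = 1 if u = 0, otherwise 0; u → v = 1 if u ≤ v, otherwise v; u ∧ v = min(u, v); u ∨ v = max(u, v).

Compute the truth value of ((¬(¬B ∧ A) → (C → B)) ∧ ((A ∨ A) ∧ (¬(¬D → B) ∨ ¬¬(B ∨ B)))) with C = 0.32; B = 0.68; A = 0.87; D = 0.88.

0.87

¬B: Gödel ¬ of 0.68 = 0 (operand ≠ 0)
(¬B ∧ A) = min(0, 0.87) = 0
¬(¬B ∧ A): Gödel ¬ of 0 = 1 (operand is 0)
(C → B): 0.32 ≤ 0.68, so result = 1
(¬(¬B ∧ A) → (C → B)): 1 ≤ 1, so result = 1
(A ∨ A) = max(0.87, 0.87) = 0.87
¬D: Gödel ¬ of 0.88 = 0 (operand ≠ 0)
(¬D → B): 0 ≤ 0.68, so result = 1
¬(¬D → B): Gödel ¬ of 1 = 0 (operand ≠ 0)
(B ∨ B) = max(0.68, 0.68) = 0.68
¬(B ∨ B): Gödel ¬ of 0.68 = 0 (operand ≠ 0)
¬¬(B ∨ B): Gödel ¬ of 0 = 1 (operand is 0)
(¬(¬D → B) ∨ ¬¬(B ∨ B)) = max(0, 1) = 1
((A ∨ A) ∧ (¬(¬D → B) ∨ ¬¬(B ∨ B))) = min(0.87, 1) = 0.87
((¬(¬B ∧ A) → (C → B)) ∧ ((A ∨ A) ∧ (¬(¬D → B) ∨ ¬¬(B ∨ B)))) = min(1, 0.87) = 0.87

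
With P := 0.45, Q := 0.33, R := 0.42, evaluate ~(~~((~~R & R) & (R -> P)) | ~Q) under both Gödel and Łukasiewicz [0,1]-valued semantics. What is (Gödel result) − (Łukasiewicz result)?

-0.33

Gödel evaluation:
  ~R: Gödel ¬ of 0.42 = 0 (operand ≠ 0)
  ~~R: Gödel ¬ of 0 = 1 (operand is 0)
  (~~R & R) = min(1, 0.42) = 0.42
  (R -> P): 0.42 ≤ 0.45, so result = 1
  ((~~R & R) & (R -> P)) = min(0.42, 1) = 0.42
  ~((~~R & R) & (R -> P)): Gödel ¬ of 0.42 = 0 (operand ≠ 0)
  ~~((~~R & R) & (R -> P)): Gödel ¬ of 0 = 1 (operand is 0)
  ~Q: Gödel ¬ of 0.33 = 0 (operand ≠ 0)
  (~~((~~R & R) & (R -> P)) | ~Q) = max(1, 0) = 1
  ~(~~((~~R & R) & (R -> P)) | ~Q): Gödel ¬ of 1 = 0 (operand ≠ 0)
  Gödel value = 0
Łukasiewicz evaluation:
  ~R: Łukasiewicz ¬ gives 1 − 0.42 = 0.58
  ~~R: Łukasiewicz ¬ gives 1 − 0.58 = 0.42
  (~~R & R) = min(0.42, 0.42) = 0.42
  (R -> P): min(1, 1 − 0.42 + 0.45) = 1
  ((~~R & R) & (R -> P)) = min(0.42, 1) = 0.42
  ~((~~R & R) & (R -> P)): Łukasiewicz ¬ gives 1 − 0.42 = 0.58
  ~~((~~R & R) & (R -> P)): Łukasiewicz ¬ gives 1 − 0.58 = 0.42
  ~Q: Łukasiewicz ¬ gives 1 − 0.33 = 0.67
  (~~((~~R & R) & (R -> P)) | ~Q) = max(0.42, 0.67) = 0.67
  ~(~~((~~R & R) & (R -> P)) | ~Q): Łukasiewicz ¬ gives 1 − 0.67 = 0.33
  Łukasiewicz value = 0.33
Difference: 0 − 0.33 = -0.33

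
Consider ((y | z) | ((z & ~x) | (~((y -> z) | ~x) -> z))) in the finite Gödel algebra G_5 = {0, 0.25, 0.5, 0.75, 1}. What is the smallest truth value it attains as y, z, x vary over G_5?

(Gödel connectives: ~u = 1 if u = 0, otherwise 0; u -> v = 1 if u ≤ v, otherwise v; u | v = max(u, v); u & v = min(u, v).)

0.25

The minimum is attained at y = 0.25, z = 0, x = 0.25:
  (y | z) = max(0.25, 0) = 0.25
  ~x: Gödel ¬ of 0.25 = 0 (operand ≠ 0)
  (z & ~x) = min(0, 0) = 0
  (y -> z): 0.25 > 0, so result = 0
  ~x: Gödel ¬ of 0.25 = 0 (operand ≠ 0)
  ((y -> z) | ~x) = max(0, 0) = 0
  ~((y -> z) | ~x): Gödel ¬ of 0 = 1 (operand is 0)
  (~((y -> z) | ~x) -> z): 1 > 0, so result = 0
  ((z & ~x) | (~((y -> z) | ~x) -> z)) = max(0, 0) = 0
  ((y | z) | ((z & ~x) | (~((y -> z) | ~x) -> z))) = max(0.25, 0) = 0.25
Checking all 125 assignments confirms none give a value below 0.25.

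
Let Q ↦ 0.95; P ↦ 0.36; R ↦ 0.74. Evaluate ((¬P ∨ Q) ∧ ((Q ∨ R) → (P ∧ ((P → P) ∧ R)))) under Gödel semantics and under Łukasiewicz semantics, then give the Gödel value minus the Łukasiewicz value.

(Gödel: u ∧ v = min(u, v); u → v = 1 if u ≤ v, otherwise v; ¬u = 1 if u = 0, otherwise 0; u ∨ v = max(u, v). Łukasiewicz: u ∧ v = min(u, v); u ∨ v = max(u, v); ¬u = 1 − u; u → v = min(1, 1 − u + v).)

-0.05

Gödel evaluation:
  ¬P: Gödel ¬ of 0.36 = 0 (operand ≠ 0)
  (¬P ∨ Q) = max(0, 0.95) = 0.95
  (Q ∨ R) = max(0.95, 0.74) = 0.95
  (P → P): 0.36 ≤ 0.36, so result = 1
  ((P → P) ∧ R) = min(1, 0.74) = 0.74
  (P ∧ ((P → P) ∧ R)) = min(0.36, 0.74) = 0.36
  ((Q ∨ R) → (P ∧ ((P → P) ∧ R))): 0.95 > 0.36, so result = 0.36
  ((¬P ∨ Q) ∧ ((Q ∨ R) → (P ∧ ((P → P) ∧ R)))) = min(0.95, 0.36) = 0.36
  Gödel value = 0.36
Łukasiewicz evaluation:
  ¬P: Łukasiewicz ¬ gives 1 − 0.36 = 0.64
  (¬P ∨ Q) = max(0.64, 0.95) = 0.95
  (Q ∨ R) = max(0.95, 0.74) = 0.95
  (P → P): min(1, 1 − 0.36 + 0.36) = 1
  ((P → P) ∧ R) = min(1, 0.74) = 0.74
  (P ∧ ((P → P) ∧ R)) = min(0.36, 0.74) = 0.36
  ((Q ∨ R) → (P ∧ ((P → P) ∧ R))): min(1, 1 − 0.95 + 0.36) = 0.41
  ((¬P ∨ Q) ∧ ((Q ∨ R) → (P ∧ ((P → P) ∧ R)))) = min(0.95, 0.41) = 0.41
  Łukasiewicz value = 0.41
Difference: 0.36 − 0.41 = -0.05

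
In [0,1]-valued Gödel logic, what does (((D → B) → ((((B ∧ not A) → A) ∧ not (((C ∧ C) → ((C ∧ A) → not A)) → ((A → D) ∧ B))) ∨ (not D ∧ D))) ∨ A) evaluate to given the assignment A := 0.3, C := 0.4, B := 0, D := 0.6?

1.00

(D → B): 0.6 > 0, so result = 0
not A: Gödel ¬ of 0.3 = 0 (operand ≠ 0)
(B ∧ not A) = min(0, 0) = 0
((B ∧ not A) → A): 0 ≤ 0.3, so result = 1
(C ∧ C) = min(0.4, 0.4) = 0.4
(C ∧ A) = min(0.4, 0.3) = 0.3
not A: Gödel ¬ of 0.3 = 0 (operand ≠ 0)
((C ∧ A) → not A): 0.3 > 0, so result = 0
((C ∧ C) → ((C ∧ A) → not A)): 0.4 > 0, so result = 0
(A → D): 0.3 ≤ 0.6, so result = 1
((A → D) ∧ B) = min(1, 0) = 0
(((C ∧ C) → ((C ∧ A) → not A)) → ((A → D) ∧ B)): 0 ≤ 0, so result = 1
not (((C ∧ C) → ((C ∧ A) → not A)) → ((A → D) ∧ B)): Gödel ¬ of 1 = 0 (operand ≠ 0)
(((B ∧ not A) → A) ∧ not (((C ∧ C) → ((C ∧ A) → not A)) → ((A → D) ∧ B))) = min(1, 0) = 0
not D: Gödel ¬ of 0.6 = 0 (operand ≠ 0)
(not D ∧ D) = min(0, 0.6) = 0
((((B ∧ not A) → A) ∧ not (((C ∧ C) → ((C ∧ A) → not A)) → ((A → D) ∧ B))) ∨ (not D ∧ D)) = max(0, 0) = 0
((D → B) → ((((B ∧ not A) → A) ∧ not (((C ∧ C) → ((C ∧ A) → not A)) → ((A → D) ∧ B))) ∨ (not D ∧ D))): 0 ≤ 0, so result = 1
(((D → B) → ((((B ∧ not A) → A) ∧ not (((C ∧ C) → ((C ∧ A) → not A)) → ((A → D) ∧ B))) ∨ (not D ∧ D))) ∨ A) = max(1, 0.3) = 1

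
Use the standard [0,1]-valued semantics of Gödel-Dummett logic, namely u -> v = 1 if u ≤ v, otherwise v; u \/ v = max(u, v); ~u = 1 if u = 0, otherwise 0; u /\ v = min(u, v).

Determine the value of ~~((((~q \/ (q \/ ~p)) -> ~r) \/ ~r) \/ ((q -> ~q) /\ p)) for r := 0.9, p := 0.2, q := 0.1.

~q: Gödel ¬ of 0.1 = 0 (operand ≠ 0)
~p: Gödel ¬ of 0.2 = 0 (operand ≠ 0)
(q \/ ~p) = max(0.1, 0) = 0.1
(~q \/ (q \/ ~p)) = max(0, 0.1) = 0.1
~r: Gödel ¬ of 0.9 = 0 (operand ≠ 0)
((~q \/ (q \/ ~p)) -> ~r): 0.1 > 0, so result = 0
~r: Gödel ¬ of 0.9 = 0 (operand ≠ 0)
(((~q \/ (q \/ ~p)) -> ~r) \/ ~r) = max(0, 0) = 0
~q: Gödel ¬ of 0.1 = 0 (operand ≠ 0)
(q -> ~q): 0.1 > 0, so result = 0
((q -> ~q) /\ p) = min(0, 0.2) = 0
((((~q \/ (q \/ ~p)) -> ~r) \/ ~r) \/ ((q -> ~q) /\ p)) = max(0, 0) = 0
~((((~q \/ (q \/ ~p)) -> ~r) \/ ~r) \/ ((q -> ~q) /\ p)): Gödel ¬ of 0 = 1 (operand is 0)
~~((((~q \/ (q \/ ~p)) -> ~r) \/ ~r) \/ ((q -> ~q) /\ p)): Gödel ¬ of 1 = 0 (operand ≠ 0)

0.00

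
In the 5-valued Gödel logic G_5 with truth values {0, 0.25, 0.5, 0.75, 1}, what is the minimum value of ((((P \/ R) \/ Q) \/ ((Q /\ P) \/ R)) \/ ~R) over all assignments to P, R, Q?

0.25

The minimum is attained at P = 0, R = 0.25, Q = 0:
  (P \/ R) = max(0, 0.25) = 0.25
  ((P \/ R) \/ Q) = max(0.25, 0) = 0.25
  (Q /\ P) = min(0, 0) = 0
  ((Q /\ P) \/ R) = max(0, 0.25) = 0.25
  (((P \/ R) \/ Q) \/ ((Q /\ P) \/ R)) = max(0.25, 0.25) = 0.25
  ~R: Gödel ¬ of 0.25 = 0 (operand ≠ 0)
  ((((P \/ R) \/ Q) \/ ((Q /\ P) \/ R)) \/ ~R) = max(0.25, 0) = 0.25
Checking all 125 assignments confirms none give a value below 0.25.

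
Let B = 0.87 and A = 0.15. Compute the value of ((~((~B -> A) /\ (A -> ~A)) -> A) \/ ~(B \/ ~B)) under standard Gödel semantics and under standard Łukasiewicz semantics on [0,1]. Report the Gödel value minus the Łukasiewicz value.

Gödel evaluation:
  ~B: Gödel ¬ of 0.87 = 0 (operand ≠ 0)
  (~B -> A): 0 ≤ 0.15, so result = 1
  ~A: Gödel ¬ of 0.15 = 0 (operand ≠ 0)
  (A -> ~A): 0.15 > 0, so result = 0
  ((~B -> A) /\ (A -> ~A)) = min(1, 0) = 0
  ~((~B -> A) /\ (A -> ~A)): Gödel ¬ of 0 = 1 (operand is 0)
  (~((~B -> A) /\ (A -> ~A)) -> A): 1 > 0.15, so result = 0.15
  ~B: Gödel ¬ of 0.87 = 0 (operand ≠ 0)
  (B \/ ~B) = max(0.87, 0) = 0.87
  ~(B \/ ~B): Gödel ¬ of 0.87 = 0 (operand ≠ 0)
  ((~((~B -> A) /\ (A -> ~A)) -> A) \/ ~(B \/ ~B)) = max(0.15, 0) = 0.15
  Gödel value = 0.15
Łukasiewicz evaluation:
  ~B: Łukasiewicz ¬ gives 1 − 0.87 = 0.13
  (~B -> A): min(1, 1 − 0.13 + 0.15) = 1
  ~A: Łukasiewicz ¬ gives 1 − 0.15 = 0.85
  (A -> ~A): min(1, 1 − 0.15 + 0.85) = 1
  ((~B -> A) /\ (A -> ~A)) = min(1, 1) = 1
  ~((~B -> A) /\ (A -> ~A)): Łukasiewicz ¬ gives 1 − 1 = 0
  (~((~B -> A) /\ (A -> ~A)) -> A): min(1, 1 − 0 + 0.15) = 1
  ~B: Łukasiewicz ¬ gives 1 − 0.87 = 0.13
  (B \/ ~B) = max(0.87, 0.13) = 0.87
  ~(B \/ ~B): Łukasiewicz ¬ gives 1 − 0.87 = 0.13
  ((~((~B -> A) /\ (A -> ~A)) -> A) \/ ~(B \/ ~B)) = max(1, 0.13) = 1
  Łukasiewicz value = 1
Difference: 0.15 − 1 = -0.85

-0.85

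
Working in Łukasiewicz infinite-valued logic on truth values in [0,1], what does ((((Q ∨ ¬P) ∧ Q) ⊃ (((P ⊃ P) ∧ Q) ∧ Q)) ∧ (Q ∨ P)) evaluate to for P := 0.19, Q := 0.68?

¬P: Łukasiewicz ¬ gives 1 − 0.19 = 0.81
(Q ∨ ¬P) = max(0.68, 0.81) = 0.81
((Q ∨ ¬P) ∧ Q) = min(0.81, 0.68) = 0.68
(P ⊃ P): min(1, 1 − 0.19 + 0.19) = 1
((P ⊃ P) ∧ Q) = min(1, 0.68) = 0.68
(((P ⊃ P) ∧ Q) ∧ Q) = min(0.68, 0.68) = 0.68
(((Q ∨ ¬P) ∧ Q) ⊃ (((P ⊃ P) ∧ Q) ∧ Q)): min(1, 1 − 0.68 + 0.68) = 1
(Q ∨ P) = max(0.68, 0.19) = 0.68
((((Q ∨ ¬P) ∧ Q) ⊃ (((P ⊃ P) ∧ Q) ∧ Q)) ∧ (Q ∨ P)) = min(1, 0.68) = 0.68

0.68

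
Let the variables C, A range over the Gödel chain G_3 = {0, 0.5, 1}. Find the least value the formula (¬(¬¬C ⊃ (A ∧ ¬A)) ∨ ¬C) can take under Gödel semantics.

Every assignment gives 1. For instance at C = 0, A = 0:
  ¬C: Gödel ¬ of 0 = 1 (operand is 0)
  ¬¬C: Gödel ¬ of 1 = 0 (operand ≠ 0)
  ¬A: Gödel ¬ of 0 = 1 (operand is 0)
  (A ∧ ¬A) = min(0, 1) = 0
  (¬¬C ⊃ (A ∧ ¬A)): 0 ≤ 0, so result = 1
  ¬(¬¬C ⊃ (A ∧ ¬A)): Gödel ¬ of 1 = 0 (operand ≠ 0)
  ¬C: Gödel ¬ of 0 = 1 (operand is 0)
  (¬(¬¬C ⊃ (A ∧ ¬A)) ∨ ¬C) = max(0, 1) = 1
All 9 assignments give value 1 — the formula is a G_3-tautology.

1.00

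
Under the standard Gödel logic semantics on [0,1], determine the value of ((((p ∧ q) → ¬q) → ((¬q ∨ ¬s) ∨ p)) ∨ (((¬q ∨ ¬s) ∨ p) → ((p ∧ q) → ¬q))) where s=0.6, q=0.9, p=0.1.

1.00

(p ∧ q) = min(0.1, 0.9) = 0.1
¬q: Gödel ¬ of 0.9 = 0 (operand ≠ 0)
((p ∧ q) → ¬q): 0.1 > 0, so result = 0
¬q: Gödel ¬ of 0.9 = 0 (operand ≠ 0)
¬s: Gödel ¬ of 0.6 = 0 (operand ≠ 0)
(¬q ∨ ¬s) = max(0, 0) = 0
((¬q ∨ ¬s) ∨ p) = max(0, 0.1) = 0.1
(((p ∧ q) → ¬q) → ((¬q ∨ ¬s) ∨ p)): 0 ≤ 0.1, so result = 1
¬q: Gödel ¬ of 0.9 = 0 (operand ≠ 0)
¬s: Gödel ¬ of 0.6 = 0 (operand ≠ 0)
(¬q ∨ ¬s) = max(0, 0) = 0
((¬q ∨ ¬s) ∨ p) = max(0, 0.1) = 0.1
(p ∧ q) = min(0.1, 0.9) = 0.1
¬q: Gödel ¬ of 0.9 = 0 (operand ≠ 0)
((p ∧ q) → ¬q): 0.1 > 0, so result = 0
(((¬q ∨ ¬s) ∨ p) → ((p ∧ q) → ¬q)): 0.1 > 0, so result = 0
((((p ∧ q) → ¬q) → ((¬q ∨ ¬s) ∨ p)) ∨ (((¬q ∨ ¬s) ∨ p) → ((p ∧ q) → ¬q))) = max(1, 0) = 1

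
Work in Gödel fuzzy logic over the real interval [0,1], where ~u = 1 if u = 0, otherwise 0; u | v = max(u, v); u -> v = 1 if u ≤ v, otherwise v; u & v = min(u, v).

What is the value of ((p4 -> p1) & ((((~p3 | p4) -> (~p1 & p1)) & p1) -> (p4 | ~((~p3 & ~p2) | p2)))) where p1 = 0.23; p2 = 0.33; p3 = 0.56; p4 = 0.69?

(p4 -> p1): 0.69 > 0.23, so result = 0.23
~p3: Gödel ¬ of 0.56 = 0 (operand ≠ 0)
(~p3 | p4) = max(0, 0.69) = 0.69
~p1: Gödel ¬ of 0.23 = 0 (operand ≠ 0)
(~p1 & p1) = min(0, 0.23) = 0
((~p3 | p4) -> (~p1 & p1)): 0.69 > 0, so result = 0
(((~p3 | p4) -> (~p1 & p1)) & p1) = min(0, 0.23) = 0
~p3: Gödel ¬ of 0.56 = 0 (operand ≠ 0)
~p2: Gödel ¬ of 0.33 = 0 (operand ≠ 0)
(~p3 & ~p2) = min(0, 0) = 0
((~p3 & ~p2) | p2) = max(0, 0.33) = 0.33
~((~p3 & ~p2) | p2): Gödel ¬ of 0.33 = 0 (operand ≠ 0)
(p4 | ~((~p3 & ~p2) | p2)) = max(0.69, 0) = 0.69
((((~p3 | p4) -> (~p1 & p1)) & p1) -> (p4 | ~((~p3 & ~p2) | p2))): 0 ≤ 0.69, so result = 1
((p4 -> p1) & ((((~p3 | p4) -> (~p1 & p1)) & p1) -> (p4 | ~((~p3 & ~p2) | p2)))) = min(0.23, 1) = 0.23

0.23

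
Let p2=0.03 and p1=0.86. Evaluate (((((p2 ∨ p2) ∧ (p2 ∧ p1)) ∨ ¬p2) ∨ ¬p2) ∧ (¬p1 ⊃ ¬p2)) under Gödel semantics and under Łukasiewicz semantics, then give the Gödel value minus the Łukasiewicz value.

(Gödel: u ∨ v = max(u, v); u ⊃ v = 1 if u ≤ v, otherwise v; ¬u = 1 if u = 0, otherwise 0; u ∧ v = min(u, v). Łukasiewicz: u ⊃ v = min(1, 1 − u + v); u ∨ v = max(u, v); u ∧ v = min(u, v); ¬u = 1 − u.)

Gödel evaluation:
  (p2 ∨ p2) = max(0.03, 0.03) = 0.03
  (p2 ∧ p1) = min(0.03, 0.86) = 0.03
  ((p2 ∨ p2) ∧ (p2 ∧ p1)) = min(0.03, 0.03) = 0.03
  ¬p2: Gödel ¬ of 0.03 = 0 (operand ≠ 0)
  (((p2 ∨ p2) ∧ (p2 ∧ p1)) ∨ ¬p2) = max(0.03, 0) = 0.03
  ¬p2: Gödel ¬ of 0.03 = 0 (operand ≠ 0)
  ((((p2 ∨ p2) ∧ (p2 ∧ p1)) ∨ ¬p2) ∨ ¬p2) = max(0.03, 0) = 0.03
  ¬p1: Gödel ¬ of 0.86 = 0 (operand ≠ 0)
  ¬p2: Gödel ¬ of 0.03 = 0 (operand ≠ 0)
  (¬p1 ⊃ ¬p2): 0 ≤ 0, so result = 1
  (((((p2 ∨ p2) ∧ (p2 ∧ p1)) ∨ ¬p2) ∨ ¬p2) ∧ (¬p1 ⊃ ¬p2)) = min(0.03, 1) = 0.03
  Gödel value = 0.03
Łukasiewicz evaluation:
  (p2 ∨ p2) = max(0.03, 0.03) = 0.03
  (p2 ∧ p1) = min(0.03, 0.86) = 0.03
  ((p2 ∨ p2) ∧ (p2 ∧ p1)) = min(0.03, 0.03) = 0.03
  ¬p2: Łukasiewicz ¬ gives 1 − 0.03 = 0.97
  (((p2 ∨ p2) ∧ (p2 ∧ p1)) ∨ ¬p2) = max(0.03, 0.97) = 0.97
  ¬p2: Łukasiewicz ¬ gives 1 − 0.03 = 0.97
  ((((p2 ∨ p2) ∧ (p2 ∧ p1)) ∨ ¬p2) ∨ ¬p2) = max(0.97, 0.97) = 0.97
  ¬p1: Łukasiewicz ¬ gives 1 − 0.86 = 0.14
  ¬p2: Łukasiewicz ¬ gives 1 − 0.03 = 0.97
  (¬p1 ⊃ ¬p2): min(1, 1 − 0.14 + 0.97) = 1
  (((((p2 ∨ p2) ∧ (p2 ∧ p1)) ∨ ¬p2) ∨ ¬p2) ∧ (¬p1 ⊃ ¬p2)) = min(0.97, 1) = 0.97
  Łukasiewicz value = 0.97
Difference: 0.03 − 0.97 = -0.94

-0.94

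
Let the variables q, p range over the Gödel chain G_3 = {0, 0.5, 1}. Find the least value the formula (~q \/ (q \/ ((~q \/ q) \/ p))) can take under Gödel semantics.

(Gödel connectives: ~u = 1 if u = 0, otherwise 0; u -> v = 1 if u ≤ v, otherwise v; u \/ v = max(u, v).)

0.50

The minimum is attained at q = 0.5, p = 0:
  ~q: Gödel ¬ of 0.5 = 0 (operand ≠ 0)
  ~q: Gödel ¬ of 0.5 = 0 (operand ≠ 0)
  (~q \/ q) = max(0, 0.5) = 0.5
  ((~q \/ q) \/ p) = max(0.5, 0) = 0.5
  (q \/ ((~q \/ q) \/ p)) = max(0.5, 0.5) = 0.5
  (~q \/ (q \/ ((~q \/ q) \/ p))) = max(0, 0.5) = 0.5
Checking all 9 assignments confirms none give a value below 0.50.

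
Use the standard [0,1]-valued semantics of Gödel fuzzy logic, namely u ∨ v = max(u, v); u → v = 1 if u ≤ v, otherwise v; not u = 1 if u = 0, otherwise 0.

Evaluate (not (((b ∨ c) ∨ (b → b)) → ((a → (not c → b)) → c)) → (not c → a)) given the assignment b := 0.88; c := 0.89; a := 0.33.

1.00

(b ∨ c) = max(0.88, 0.89) = 0.89
(b → b): 0.88 ≤ 0.88, so result = 1
((b ∨ c) ∨ (b → b)) = max(0.89, 1) = 1
not c: Gödel ¬ of 0.89 = 0 (operand ≠ 0)
(not c → b): 0 ≤ 0.88, so result = 1
(a → (not c → b)): 0.33 ≤ 1, so result = 1
((a → (not c → b)) → c): 1 > 0.89, so result = 0.89
(((b ∨ c) ∨ (b → b)) → ((a → (not c → b)) → c)): 1 > 0.89, so result = 0.89
not (((b ∨ c) ∨ (b → b)) → ((a → (not c → b)) → c)): Gödel ¬ of 0.89 = 0 (operand ≠ 0)
not c: Gödel ¬ of 0.89 = 0 (operand ≠ 0)
(not c → a): 0 ≤ 0.33, so result = 1
(not (((b ∨ c) ∨ (b → b)) → ((a → (not c → b)) → c)) → (not c → a)): 0 ≤ 1, so result = 1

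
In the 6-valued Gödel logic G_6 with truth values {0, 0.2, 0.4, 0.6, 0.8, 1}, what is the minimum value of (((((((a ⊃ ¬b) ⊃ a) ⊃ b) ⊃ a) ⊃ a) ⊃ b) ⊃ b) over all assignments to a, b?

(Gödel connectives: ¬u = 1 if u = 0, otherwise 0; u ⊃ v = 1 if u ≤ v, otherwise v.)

The minimum is attained at a = 0.2, b = 0.2:
  ¬b: Gödel ¬ of 0.2 = 0 (operand ≠ 0)
  (a ⊃ ¬b): 0.2 > 0, so result = 0
  ((a ⊃ ¬b) ⊃ a): 0 ≤ 0.2, so result = 1
  (((a ⊃ ¬b) ⊃ a) ⊃ b): 1 > 0.2, so result = 0.2
  ((((a ⊃ ¬b) ⊃ a) ⊃ b) ⊃ a): 0.2 ≤ 0.2, so result = 1
  (((((a ⊃ ¬b) ⊃ a) ⊃ b) ⊃ a) ⊃ a): 1 > 0.2, so result = 0.2
  ((((((a ⊃ ¬b) ⊃ a) ⊃ b) ⊃ a) ⊃ a) ⊃ b): 0.2 ≤ 0.2, so result = 1
  (((((((a ⊃ ¬b) ⊃ a) ⊃ b) ⊃ a) ⊃ a) ⊃ b) ⊃ b): 1 > 0.2, so result = 0.2
Checking all 36 assignments confirms none give a value below 0.20.

0.20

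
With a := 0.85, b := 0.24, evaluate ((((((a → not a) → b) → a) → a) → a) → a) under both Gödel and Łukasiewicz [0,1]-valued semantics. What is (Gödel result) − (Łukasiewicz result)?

Gödel evaluation:
  not a: Gödel ¬ of 0.85 = 0 (operand ≠ 0)
  (a → not a): 0.85 > 0, so result = 0
  ((a → not a) → b): 0 ≤ 0.24, so result = 1
  (((a → not a) → b) → a): 1 > 0.85, so result = 0.85
  ((((a → not a) → b) → a) → a): 0.85 ≤ 0.85, so result = 1
  (((((a → not a) → b) → a) → a) → a): 1 > 0.85, so result = 0.85
  ((((((a → not a) → b) → a) → a) → a) → a): 0.85 ≤ 0.85, so result = 1
  Gödel value = 1
Łukasiewicz evaluation:
  not a: Łukasiewicz ¬ gives 1 − 0.85 = 0.15
  (a → not a): min(1, 1 − 0.85 + 0.15) = 0.3
  ((a → not a) → b): min(1, 1 − 0.3 + 0.24) = 0.94
  (((a → not a) → b) → a): min(1, 1 − 0.94 + 0.85) = 0.91
  ((((a → not a) → b) → a) → a): min(1, 1 − 0.91 + 0.85) = 0.94
  (((((a → not a) → b) → a) → a) → a): min(1, 1 − 0.94 + 0.85) = 0.91
  ((((((a → not a) → b) → a) → a) → a) → a): min(1, 1 − 0.91 + 0.85) = 0.94
  Łukasiewicz value = 0.94
Difference: 1 − 0.94 = 0.06

0.06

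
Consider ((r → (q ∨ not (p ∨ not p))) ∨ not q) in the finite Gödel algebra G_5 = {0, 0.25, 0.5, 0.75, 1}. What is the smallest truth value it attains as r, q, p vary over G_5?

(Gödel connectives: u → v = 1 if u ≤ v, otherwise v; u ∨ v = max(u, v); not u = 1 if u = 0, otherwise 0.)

The minimum is attained at r = 0.5, q = 0.25, p = 0:
  not p: Gödel ¬ of 0 = 1 (operand is 0)
  (p ∨ not p) = max(0, 1) = 1
  not (p ∨ not p): Gödel ¬ of 1 = 0 (operand ≠ 0)
  (q ∨ not (p ∨ not p)) = max(0.25, 0) = 0.25
  (r → (q ∨ not (p ∨ not p))): 0.5 > 0.25, so result = 0.25
  not q: Gödel ¬ of 0.25 = 0 (operand ≠ 0)
  ((r → (q ∨ not (p ∨ not p))) ∨ not q) = max(0.25, 0) = 0.25
Checking all 125 assignments confirms none give a value below 0.25.

0.25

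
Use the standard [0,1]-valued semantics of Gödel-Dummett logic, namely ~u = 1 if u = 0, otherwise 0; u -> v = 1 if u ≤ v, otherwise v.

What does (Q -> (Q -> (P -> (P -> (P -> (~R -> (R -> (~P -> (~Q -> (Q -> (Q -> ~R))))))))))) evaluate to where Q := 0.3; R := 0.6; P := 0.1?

~R: Gödel ¬ of 0.6 = 0 (operand ≠ 0)
~P: Gödel ¬ of 0.1 = 0 (operand ≠ 0)
~Q: Gödel ¬ of 0.3 = 0 (operand ≠ 0)
~R: Gödel ¬ of 0.6 = 0 (operand ≠ 0)
(Q -> ~R): 0.3 > 0, so result = 0
(Q -> (Q -> ~R)): 0.3 > 0, so result = 0
(~Q -> (Q -> (Q -> ~R))): 0 ≤ 0, so result = 1
(~P -> (~Q -> (Q -> (Q -> ~R)))): 0 ≤ 1, so result = 1
(R -> (~P -> (~Q -> (Q -> (Q -> ~R))))): 0.6 ≤ 1, so result = 1
(~R -> (R -> (~P -> (~Q -> (Q -> (Q -> ~R)))))): 0 ≤ 1, so result = 1
(P -> (~R -> (R -> (~P -> (~Q -> (Q -> (Q -> ~R))))))): 0.1 ≤ 1, so result = 1
(P -> (P -> (~R -> (R -> (~P -> (~Q -> (Q -> (Q -> ~R)))))))): 0.1 ≤ 1, so result = 1
(P -> (P -> (P -> (~R -> (R -> (~P -> (~Q -> (Q -> (Q -> ~R))))))))): 0.1 ≤ 1, so result = 1
(Q -> (P -> (P -> (P -> (~R -> (R -> (~P -> (~Q -> (Q -> (Q -> ~R)))))))))): 0.3 ≤ 1, so result = 1
(Q -> (Q -> (P -> (P -> (P -> (~R -> (R -> (~P -> (~Q -> (Q -> (Q -> ~R))))))))))): 0.3 ≤ 1, so result = 1

1.00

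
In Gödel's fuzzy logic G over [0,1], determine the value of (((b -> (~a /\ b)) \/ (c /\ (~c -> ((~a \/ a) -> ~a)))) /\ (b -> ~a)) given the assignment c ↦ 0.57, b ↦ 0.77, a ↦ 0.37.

~a: Gödel ¬ of 0.37 = 0 (operand ≠ 0)
(~a /\ b) = min(0, 0.77) = 0
(b -> (~a /\ b)): 0.77 > 0, so result = 0
~c: Gödel ¬ of 0.57 = 0 (operand ≠ 0)
~a: Gödel ¬ of 0.37 = 0 (operand ≠ 0)
(~a \/ a) = max(0, 0.37) = 0.37
~a: Gödel ¬ of 0.37 = 0 (operand ≠ 0)
((~a \/ a) -> ~a): 0.37 > 0, so result = 0
(~c -> ((~a \/ a) -> ~a)): 0 ≤ 0, so result = 1
(c /\ (~c -> ((~a \/ a) -> ~a))) = min(0.57, 1) = 0.57
((b -> (~a /\ b)) \/ (c /\ (~c -> ((~a \/ a) -> ~a)))) = max(0, 0.57) = 0.57
~a: Gödel ¬ of 0.37 = 0 (operand ≠ 0)
(b -> ~a): 0.77 > 0, so result = 0
(((b -> (~a /\ b)) \/ (c /\ (~c -> ((~a \/ a) -> ~a)))) /\ (b -> ~a)) = min(0.57, 0) = 0

0.00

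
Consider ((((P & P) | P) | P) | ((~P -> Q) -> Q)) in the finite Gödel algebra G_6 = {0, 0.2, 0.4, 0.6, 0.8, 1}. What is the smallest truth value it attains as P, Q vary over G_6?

0.20

The minimum is attained at P = 0.2, Q = 0:
  (P & P) = min(0.2, 0.2) = 0.2
  ((P & P) | P) = max(0.2, 0.2) = 0.2
  (((P & P) | P) | P) = max(0.2, 0.2) = 0.2
  ~P: Gödel ¬ of 0.2 = 0 (operand ≠ 0)
  (~P -> Q): 0 ≤ 0, so result = 1
  ((~P -> Q) -> Q): 1 > 0, so result = 0
  ((((P & P) | P) | P) | ((~P -> Q) -> Q)) = max(0.2, 0) = 0.2
Checking all 36 assignments confirms none give a value below 0.20.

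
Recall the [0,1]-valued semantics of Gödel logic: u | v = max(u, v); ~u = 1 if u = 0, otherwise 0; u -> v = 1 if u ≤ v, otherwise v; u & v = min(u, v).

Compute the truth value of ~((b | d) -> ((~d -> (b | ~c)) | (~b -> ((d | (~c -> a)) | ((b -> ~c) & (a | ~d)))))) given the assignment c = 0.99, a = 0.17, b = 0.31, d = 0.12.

(b | d) = max(0.31, 0.12) = 0.31
~d: Gödel ¬ of 0.12 = 0 (operand ≠ 0)
~c: Gödel ¬ of 0.99 = 0 (operand ≠ 0)
(b | ~c) = max(0.31, 0) = 0.31
(~d -> (b | ~c)): 0 ≤ 0.31, so result = 1
~b: Gödel ¬ of 0.31 = 0 (operand ≠ 0)
~c: Gödel ¬ of 0.99 = 0 (operand ≠ 0)
(~c -> a): 0 ≤ 0.17, so result = 1
(d | (~c -> a)) = max(0.12, 1) = 1
~c: Gödel ¬ of 0.99 = 0 (operand ≠ 0)
(b -> ~c): 0.31 > 0, so result = 0
~d: Gödel ¬ of 0.12 = 0 (operand ≠ 0)
(a | ~d) = max(0.17, 0) = 0.17
((b -> ~c) & (a | ~d)) = min(0, 0.17) = 0
((d | (~c -> a)) | ((b -> ~c) & (a | ~d))) = max(1, 0) = 1
(~b -> ((d | (~c -> a)) | ((b -> ~c) & (a | ~d)))): 0 ≤ 1, so result = 1
((~d -> (b | ~c)) | (~b -> ((d | (~c -> a)) | ((b -> ~c) & (a | ~d))))) = max(1, 1) = 1
((b | d) -> ((~d -> (b | ~c)) | (~b -> ((d | (~c -> a)) | ((b -> ~c) & (a | ~d)))))): 0.31 ≤ 1, so result = 1
~((b | d) -> ((~d -> (b | ~c)) | (~b -> ((d | (~c -> a)) | ((b -> ~c) & (a | ~d)))))): Gödel ¬ of 1 = 0 (operand ≠ 0)

0.00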